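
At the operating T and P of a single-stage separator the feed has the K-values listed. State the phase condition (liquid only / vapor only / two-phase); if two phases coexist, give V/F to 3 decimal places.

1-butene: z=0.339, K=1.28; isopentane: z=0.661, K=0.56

liquid only

ΣzᵢKᵢ = 0.804; Σzᵢ/Kᵢ = 1.445.
Since ΣzᵢKᵢ < 1 the mixture is below its bubble point — single liquid phase.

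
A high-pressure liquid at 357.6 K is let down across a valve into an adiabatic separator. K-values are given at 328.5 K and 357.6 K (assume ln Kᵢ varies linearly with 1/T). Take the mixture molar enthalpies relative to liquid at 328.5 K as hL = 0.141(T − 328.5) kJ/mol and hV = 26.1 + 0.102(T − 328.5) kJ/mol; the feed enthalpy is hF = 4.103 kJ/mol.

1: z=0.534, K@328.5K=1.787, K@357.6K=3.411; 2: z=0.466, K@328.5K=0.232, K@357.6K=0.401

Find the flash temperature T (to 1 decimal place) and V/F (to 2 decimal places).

Adiabatic flash: solve Rachford–Rice at each trial T, then check hF = ψ·hV(T) + (1−ψ)·hL(T).
  T = 328.5 K: K = (1.787, 0.232), RR gives ψ = 0.103, H_out = 2.693 kJ/mol
  T = 357.6 K: K = (3.411, 0.401), RR gives ψ = 0.698, H_out = 21.534 kJ/mol
  T = 343.1 K: K = (2.506, 0.309), RR gives ψ = 0.463, H_out = 13.883 kJ/mol
  T = 335.8 K: K = (2.124, 0.269), RR gives ψ = 0.315, H_out = 9.171 kJ/mol
  T = 332.1 K: K = (1.948, 0.250), RR gives ψ = 0.220, H_out = 6.215 kJ/mol
  T = 330.3 K: K = (1.866, 0.241), RR gives ψ = 0.165, H_out = 4.553 kJ/mol
  T = 329.4 K: K = (1.826, 0.236), RR gives ψ = 0.135, H_out = 3.651 kJ/mol
  T = 329.9 K: K = (1.848, 0.239), RR gives ψ = 0.152, H_out = 4.159 kJ/mol
Linear interpolation between T = 329.4 (H_out = 3.651) and T = 329.9 (H_out = 4.159) on hF = 4.103 gives T ≈ 329.8 K, at which ψ = 0.15.

T = 329.8 K, V/F = 0.15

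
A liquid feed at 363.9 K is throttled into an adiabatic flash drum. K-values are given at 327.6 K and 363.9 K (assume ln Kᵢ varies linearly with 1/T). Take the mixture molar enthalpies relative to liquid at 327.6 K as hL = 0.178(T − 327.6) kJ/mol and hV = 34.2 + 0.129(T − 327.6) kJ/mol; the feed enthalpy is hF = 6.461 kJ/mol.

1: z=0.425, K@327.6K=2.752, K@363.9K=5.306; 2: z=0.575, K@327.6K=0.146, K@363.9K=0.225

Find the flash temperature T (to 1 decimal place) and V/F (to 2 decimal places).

T = 328.8 K, V/F = 0.18

Adiabatic flash: solve Rachford–Rice at each trial T, then check hF = ψ·hV(T) + (1−ψ)·hL(T).
  T = 327.6 K: K = (2.752, 0.146), RR gives ψ = 0.169, H_out = 5.796 kJ/mol
  T = 363.9 K: K = (5.306, 0.225), RR gives ψ = 0.415, H_out = 19.911 kJ/mol
  T = 345.8 K: K = (3.891, 0.183), RR gives ψ = 0.322, H_out = 13.951 kJ/mol
  T = 336.7 K: K = (3.288, 0.164), RR gives ψ = 0.257, H_out = 10.299 kJ/mol
  T = 332.1 K: K = (3.009, 0.155), RR gives ψ = 0.217, H_out = 8.161 kJ/mol
  T = 329.9 K: K = (2.881, 0.150), RR gives ψ = 0.195, H_out = 7.044 kJ/mol
Linear interpolation between T = 327.6 (H_out = 5.796) and T = 329.9 (H_out = 7.044) on hF = 6.461 gives T ≈ 328.8 K, at which ψ = 0.18.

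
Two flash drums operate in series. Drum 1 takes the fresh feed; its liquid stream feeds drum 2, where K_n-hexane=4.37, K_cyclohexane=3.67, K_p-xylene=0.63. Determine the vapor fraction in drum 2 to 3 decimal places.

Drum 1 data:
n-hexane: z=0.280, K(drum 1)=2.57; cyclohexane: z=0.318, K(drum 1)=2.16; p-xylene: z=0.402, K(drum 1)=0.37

V/F (drum 2) = 0.635

Drum 1:
Material balance + equilibrium reduce to Σ zᵢ(Kᵢ−1)/(1+ψ₁(Kᵢ−1)) = 0.
Check two-phase: ΣzᵢKᵢ = 1.555 > 1 and Σzᵢ/Kᵢ = 1.343 > 1, so g(0) = 0.555 > 0 and g(1) = -0.343 < 0.
Iterate (Newton) starting at ψ₁ = 0.5:
  ψ₁ = 0.500: g = 0.1100, g' = -0.728 → ψ₁ = 0.651
  ψ₁ = 0.651: g = -0.0019, g' = -0.766 → ψ₁ = 0.649
Converged at ψ₁ = 0.649.
Drum-1 compositions:
  n-hexane: x = 0.139, y = 0.357
  cyclohexane: x = 0.181, y = 0.392
  p-xylene: x = 0.680, y = 0.252
Drum-2 feed = drum-1 liquid: z₂ = (0.1387, 0.1815, 0.6798).
Drum 2:
Material balance + equilibrium reduce to Σ zᵢ(Kᵢ−1)/(1+ψ₂(Kᵢ−1)) = 0.
g(0) = ΣzᵢKᵢ − 1 = 0.700 and g(1) = 1 − Σzᵢ/Kᵢ = -0.160, so a root lies in (0, 1).
Newton iteration, ψ₂⁰ = 0.5:
  ψ₂ = 0.500: g = 0.0730, g' = -0.596 → ψ₂ = 0.622
  ψ₂ = 0.622: g = 0.0061, g' = -0.504 → ψ₂ = 0.635
Converged at ψ₂ = 0.635.
  n-hexane: x = 0.044, y = 0.193
  cyclohexane: x = 0.067, y = 0.247
  p-xylene: x = 0.888, y = 0.560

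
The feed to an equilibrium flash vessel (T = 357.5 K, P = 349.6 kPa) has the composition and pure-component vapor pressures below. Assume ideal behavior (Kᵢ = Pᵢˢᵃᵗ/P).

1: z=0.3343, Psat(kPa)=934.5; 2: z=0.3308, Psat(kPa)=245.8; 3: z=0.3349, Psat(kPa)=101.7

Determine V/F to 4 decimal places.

V/F = 0.2495

Raoult's law: Kᵢ = Pᵢˢᵃᵗ/P = Pᵢˢᵃᵗ/349.6.
  K_1 = 934.5/349.6 = 2.673055, K_2 = 245.8/349.6 = 0.703089, K_3 = 101.7/349.6 = 0.290904
Rachford–Rice: g(V/F) = Σ zᵢ(Kᵢ−1)/(1+V/F(Kᵢ−1)) = 0.
Feasibility: ΣzᵢKᵢ = 1.2236, Σzᵢ/Kᵢ = 1.7468 — both > 1, two phases present.
Newton–Raphson from V/F = 0.5:
  V/F = 0.5000: g = -0.17872, g' = -0.7219 → V/F = 0.2524
  V/F = 0.2524: g = -0.00219, g' = -0.7465 → V/F = 0.2495
Converged at V/F = 0.2495.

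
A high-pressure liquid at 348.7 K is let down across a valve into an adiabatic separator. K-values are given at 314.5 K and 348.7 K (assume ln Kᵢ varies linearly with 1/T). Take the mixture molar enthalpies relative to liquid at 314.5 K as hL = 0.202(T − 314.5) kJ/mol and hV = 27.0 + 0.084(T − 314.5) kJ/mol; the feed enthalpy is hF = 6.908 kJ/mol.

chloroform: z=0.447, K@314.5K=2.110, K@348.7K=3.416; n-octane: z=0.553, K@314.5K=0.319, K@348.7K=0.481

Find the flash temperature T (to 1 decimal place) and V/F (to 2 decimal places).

T = 318.5 K, V/F = 0.23

Adiabatic flash: solve Rachford–Rice at each trial T, then check hF = ψ·hV(T) + (1−ψ)·hL(T).
  T = 314.5 K: K = (2.110, 0.319), RR gives ψ = 0.158, H_out = 4.271 kJ/mol
  T = 348.7 K: K = (3.416, 0.481), RR gives ψ = 0.632, H_out = 21.431 kJ/mol
  T = 331.6 K: K = (2.718, 0.396), RR gives ψ = 0.418, H_out = 13.899 kJ/mol
  T = 323.1 K: K = (2.405, 0.357), RR gives ψ = 0.301, H_out = 9.561 kJ/mol
  T = 318.8 K: K = (2.255, 0.338), RR gives ψ = 0.234, H_out = 7.067 kJ/mol
  T = 316.6 K: K = (2.180, 0.328), RR gives ψ = 0.196, H_out = 5.680 kJ/mol
Linear interpolation between T = 316.6 (H_out = 5.680) and T = 318.8 (H_out = 7.067) on hF = 6.908 gives T ≈ 318.5 K, at which ψ = 0.23.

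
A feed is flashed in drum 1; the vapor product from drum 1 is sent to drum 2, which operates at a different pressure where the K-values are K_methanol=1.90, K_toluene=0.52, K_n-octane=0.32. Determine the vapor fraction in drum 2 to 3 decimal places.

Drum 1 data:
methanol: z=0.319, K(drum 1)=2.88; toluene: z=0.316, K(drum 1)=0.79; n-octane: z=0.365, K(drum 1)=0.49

Drum 1:
Let ψ₁ = V/F and solve Σ zᵢ(Kᵢ−1)/(1+ψ₁(Kᵢ−1)) = 0.
g(0) = ΣzᵢKᵢ − 1 = 0.347 and g(1) = 1 − Σzᵢ/Kᵢ = -0.256, so a root lies in (0, 1).
Newton–Raphson from ψ₁ = 0.61:
  ψ₁ = 0.610: g = -0.0670, g' = -0.463 → ψ₁ = 0.465
  ψ₁ = 0.465: g = 0.0022, g' = -0.501 → ψ₁ = 0.470
Converged at ψ₁ = 0.470.
Drum-1 compositions:
  methanol: x = 0.169, y = 0.488
  toluene: x = 0.351, y = 0.277
  n-octane: x = 0.480, y = 0.235
Drum-2 feed = drum-1 vapor: z₂ = (0.4878, 0.2770, 0.2352).
Drum 2:
Rachford–Rice: g(ψ₂) = Σ zᵢ(Kᵢ−1)/(1+ψ₂(Kᵢ−1)) = 0.
g(0) = ΣzᵢKᵢ − 1 = 0.146 and g(1) = 1 − Σzᵢ/Kᵢ = -0.524, so a root lies in (0, 1).
Newton–Raphson from ψ₂ = 0.33:
  ψ₂ = 0.330: g = -0.0257, g' = -0.506 → ψ₂ = 0.279
Converged at ψ₂ = 0.279.
  methanol: x = 0.390, y = 0.741
  toluene: x = 0.320, y = 0.166
  n-octane: x = 0.290, y = 0.093

V/F (drum 2) = 0.279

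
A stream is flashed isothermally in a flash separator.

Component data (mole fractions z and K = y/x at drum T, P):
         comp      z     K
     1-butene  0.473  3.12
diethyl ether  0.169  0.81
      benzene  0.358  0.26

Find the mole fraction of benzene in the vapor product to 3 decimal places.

y_benzene = 0.153

Rachford–Rice: g(ψ) = Σ zᵢ(Kᵢ−1)/(1+ψ(Kᵢ−1)) = 0.
Check two-phase: ΣzᵢKᵢ = 1.706 > 1 and Σzᵢ/Kᵢ = 1.737 > 1, so g(0) = 0.706 > 0 and g(1) = -0.737 < 0.
Newton–Raphson from ψ = 0.5:
  ψ = 0.500: g = 0.0308, g' = -1.002 → ψ = 0.531
Converged at ψ = 0.531.
Compositions from xᵢ = zᵢ/(1+ψ(Kᵢ−1)), yᵢ = Kᵢxᵢ:
  1-butene: x = 0.223, y = 0.695
  diethyl ether: x = 0.188, y = 0.152
  benzene: x = 0.589, y = 0.153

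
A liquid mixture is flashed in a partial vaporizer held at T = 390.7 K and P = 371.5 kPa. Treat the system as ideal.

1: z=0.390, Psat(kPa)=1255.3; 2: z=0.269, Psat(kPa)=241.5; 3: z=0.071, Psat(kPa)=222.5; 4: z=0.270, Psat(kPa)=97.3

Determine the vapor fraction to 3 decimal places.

Raoult's law: Kᵢ = Pᵢˢᵃᵗ/P = Pᵢˢᵃᵗ/371.5.
  K_1 = 1255.3/371.5 = 3.37900, K_2 = 241.5/371.5 = 0.65007, K_3 = 222.5/371.5 = 0.59892, K_4 = 97.3/371.5 = 0.26191
Material balance + equilibrium reduce to Σ zᵢ(Kᵢ−1)/(1+ψ(Kᵢ−1)) = 0.
Feasibility: ΣzᵢKᵢ = 1.606, Σzᵢ/Kᵢ = 1.679 — both > 1, two phases present.
Newton iteration, ψ⁰ = 0.56:
  ψ = 0.560: g = -0.0957, g' = -0.903 → ψ = 0.454
Converged at ψ = 0.454.

ψ = 0.454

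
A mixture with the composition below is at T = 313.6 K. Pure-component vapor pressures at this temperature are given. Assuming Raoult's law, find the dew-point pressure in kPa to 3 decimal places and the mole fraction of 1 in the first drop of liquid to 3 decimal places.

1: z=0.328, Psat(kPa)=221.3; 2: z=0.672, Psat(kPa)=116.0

Pdew = 137.452 kPa, x_1 = 0.204

At the dew point ψ → 1, so Σzᵢ/Kᵢ = 1 with Kᵢ = Pᵢˢᵃᵗ/P ⇒ 1/P = Σzᵢ/Pᵢˢᵃᵗ.
1/P = 0.328/221.3 + 0.672/116.0 = 0.007275 ⇒ P = 137.452 kPa
xᵢ = zᵢP/Pᵢˢᵃᵗ ⇒ x_1 = 0.328·137.452/221.3 = 0.204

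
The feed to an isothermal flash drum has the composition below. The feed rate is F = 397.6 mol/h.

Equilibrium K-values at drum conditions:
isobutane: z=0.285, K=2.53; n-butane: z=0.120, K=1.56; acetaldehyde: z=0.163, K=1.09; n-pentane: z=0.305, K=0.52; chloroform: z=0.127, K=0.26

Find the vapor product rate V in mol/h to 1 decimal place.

V = 177.7 mol/h

Iterate (Newton) starting at V/F = 0.44:
  V/F = 0.440: g = 0.0037, g' = -0.530 → V/F = 0.447
Converged at V/F = 0.447.
Then V = V/F·F = 0.4470·397.6 = 177.7 mol/h and L = F − V = 219.9 mol/h.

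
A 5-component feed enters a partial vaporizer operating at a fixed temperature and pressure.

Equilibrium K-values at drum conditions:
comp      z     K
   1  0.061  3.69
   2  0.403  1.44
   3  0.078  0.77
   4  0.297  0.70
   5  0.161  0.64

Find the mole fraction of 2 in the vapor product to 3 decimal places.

Newton iteration, ψ⁰ = 0.5:
  ψ = 0.500: g = 0.0195, g' = -0.206 → ψ = 0.595
  ψ = 0.595: g = 0.0006, g' = -0.193 → ψ = 0.598
Converged at ψ = 0.598.
Compositions from xᵢ = zᵢ/(1+ψ(Kᵢ−1)), yᵢ = Kᵢxᵢ:
  1: x = 0.023, y = 0.086
  2: x = 0.319, y = 0.459
  3: x = 0.090, y = 0.070
  4: x = 0.362, y = 0.253
  5: x = 0.205, y = 0.131

y_2 = 0.459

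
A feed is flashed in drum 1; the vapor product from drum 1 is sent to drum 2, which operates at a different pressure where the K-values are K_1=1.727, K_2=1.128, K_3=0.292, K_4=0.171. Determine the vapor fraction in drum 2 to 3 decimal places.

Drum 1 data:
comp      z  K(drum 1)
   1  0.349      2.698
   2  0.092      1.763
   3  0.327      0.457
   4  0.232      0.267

Drum 1:
Newton–Raphson from ψ₁ = 0.45:
  ψ₁ = 0.450: g = -0.1006, g' = -0.799 → ψ₁ = 0.324
Converged at ψ₁ = 0.324.
Drum-1 compositions:
  1: x = 0.225, y = 0.607
  2: x = 0.074, y = 0.130
  3: x = 0.397, y = 0.181
  4: x = 0.304, y = 0.081
Drum-2 feed = drum-1 vapor: z₂ = (0.6074, 0.1300, 0.1814, 0.0812).
Drum 2:
Let ψ₂ = V/F and solve Σ zᵢ(Kᵢ−1)/(1+ψ₂(Kᵢ−1)) = 0.
Check two-phase: ΣzᵢKᵢ = 1.262 > 1 and Σzᵢ/Kᵢ = 1.563 > 1, so g(0) = 0.262 > 0 and g(1) = -0.563 < 0.
Iterate (Newton) starting at ψ₂ = 0.54:
  ψ₂ = 0.540: g = 0.0028, g' = -0.589 → ψ₂ = 0.545
Converged at ψ₂ = 0.545.
  1: x = 0.435, y = 0.751
  2: x = 0.122, y = 0.137
  3: x = 0.295, y = 0.086
  4: x = 0.148, y = 0.025

V/F (drum 2) = 0.545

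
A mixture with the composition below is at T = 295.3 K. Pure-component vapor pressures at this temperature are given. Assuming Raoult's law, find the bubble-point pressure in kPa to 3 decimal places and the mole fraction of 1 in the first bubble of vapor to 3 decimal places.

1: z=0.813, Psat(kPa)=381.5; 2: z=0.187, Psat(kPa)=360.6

Pbub = 377.592 kPa, y_1 = 0.821

At the bubble point ψ → 0, so ΣzᵢKᵢ = 1 with Kᵢ = Pᵢˢᵃᵗ/P ⇒ P = ΣzᵢPᵢˢᵃᵗ.
P = 0.813·381.5 + 0.187·360.6 = 377.592 kPa
yᵢ = zᵢPᵢˢᵃᵗ/P ⇒ y_1 = 0.813·381.5/377.592 = 0.821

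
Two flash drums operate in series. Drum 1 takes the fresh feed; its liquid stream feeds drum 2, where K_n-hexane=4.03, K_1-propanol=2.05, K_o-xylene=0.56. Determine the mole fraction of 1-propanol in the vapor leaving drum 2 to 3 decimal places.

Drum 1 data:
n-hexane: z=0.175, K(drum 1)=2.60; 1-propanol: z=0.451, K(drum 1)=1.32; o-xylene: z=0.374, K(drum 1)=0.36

Drum 1:
Material balance + equilibrium reduce to Σ zᵢ(Kᵢ−1)/(1+ψ₁(Kᵢ−1)) = 0.
g(0) = ΣzᵢKᵢ − 1 = 0.185 and g(1) = 1 − Σzᵢ/Kᵢ = -0.448, so a root lies in (0, 1).
Newton iteration, ψ₁⁰ = 0.5:
  ψ₁ = 0.500: g = -0.0720, g' = -0.504 → ψ₁ = 0.357
  ψ₁ = 0.357: g = -0.0025, g' = -0.476 → ψ₁ = 0.352
Converged at ψ₁ = 0.352.
Drum-1 compositions:
  n-hexane: x = 0.112, y = 0.291
  1-propanol: x = 0.405, y = 0.535
  o-xylene: x = 0.483, y = 0.174
Drum-2 feed = drum-1 liquid: z₂ = (0.1120, 0.4054, 0.4826).
Drum 2:
Rachford–Rice: g(ψ₂) = Σ zᵢ(Kᵢ−1)/(1+ψ₂(Kᵢ−1)) = 0.
Feasibility: ΣzᵢKᵢ = 1.553, Σzᵢ/Kᵢ = 1.087 — both > 1, two phases present.
Newton iteration, ψ₂⁰ = 0.54:
  ψ₂ = 0.540: g = 0.1218, g' = -0.491 → ψ₂ = 0.788
  ψ₂ = 0.788: g = 0.0079, g' = -0.442 → ψ₂ = 0.806
Converged at ψ₂ = 0.806.
  n-hexane: x = 0.033, y = 0.131
  1-propanol: x = 0.220, y = 0.450
  o-xylene: x = 0.748, y = 0.419

y_1-propanol (drum 2) = 0.450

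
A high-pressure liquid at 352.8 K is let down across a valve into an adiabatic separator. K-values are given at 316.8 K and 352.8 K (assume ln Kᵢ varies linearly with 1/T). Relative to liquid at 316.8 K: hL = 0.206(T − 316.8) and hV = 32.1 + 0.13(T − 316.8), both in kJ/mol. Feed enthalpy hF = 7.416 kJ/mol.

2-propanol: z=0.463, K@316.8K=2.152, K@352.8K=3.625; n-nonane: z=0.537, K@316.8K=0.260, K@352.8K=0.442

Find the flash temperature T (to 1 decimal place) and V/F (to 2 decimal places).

Adiabatic flash: solve Rachford–Rice at each trial T, then check hF = ψ·hV(T) + (1−ψ)·hL(T).
  T = 316.8 K: K = (2.152, 0.260), RR gives ψ = 0.160, H_out = 5.121 kJ/mol
  T = 352.8 K: K = (3.625, 0.442), RR gives ψ = 0.625, H_out = 25.774 kJ/mol
  T = 334.8 K: K = (2.832, 0.344), RR gives ψ = 0.413, H_out = 16.388 kJ/mol
  T = 325.8 K: K = (2.478, 0.300), RR gives ψ = 0.298, H_out = 11.226 kJ/mol
  T = 321.3 K: K = (2.312, 0.280), RR gives ψ = 0.233, H_out = 8.337 kJ/mol
  T = 319.1 K: K = (2.233, 0.270), RR gives ψ = 0.199, H_out = 6.813 kJ/mol
Linear interpolation between T = 319.1 (H_out = 6.813) and T = 321.3 (H_out = 8.337) on hF = 7.416 gives T ≈ 320.0 K, at which ψ = 0.21.

T = 320.0 K, V/F = 0.21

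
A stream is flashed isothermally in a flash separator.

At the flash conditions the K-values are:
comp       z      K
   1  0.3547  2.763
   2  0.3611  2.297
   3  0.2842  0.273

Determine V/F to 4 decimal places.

Rachford–Rice: g(V/F) = Σ zᵢ(Kᵢ−1)/(1+V/F(Kᵢ−1)) = 0.
Check two-phase: ΣzᵢKᵢ = 1.8871 > 1 and Σzᵢ/Kᵢ = 1.3266 > 1, so g(0) = 0.8871 > 0 and g(1) = -0.3266 < 0.
Newton iteration, V/F⁰ = 0.49:
  V/F = 0.4900: g = 0.30092, g' = -0.9069 → V/F = 0.8218
  V/F = 0.8218: g = -0.03122, g' = -1.2532 → V/F = 0.7969
  V/F = 0.7969: g = -0.00085, g' = -1.1864 → V/F = 0.7962
Converged at V/F = 0.7962.

V/F = 0.7962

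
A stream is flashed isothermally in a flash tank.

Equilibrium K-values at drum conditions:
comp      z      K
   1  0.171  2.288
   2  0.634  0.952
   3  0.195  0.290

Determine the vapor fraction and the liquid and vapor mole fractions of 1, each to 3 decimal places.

ψ = 0.147, x_1 = 0.144, y_1 = 0.329

Material balance + equilibrium reduce to Σ zᵢ(Kᵢ−1)/(1+ψ(Kᵢ−1)) = 0.
Check two-phase: ΣzᵢKᵢ = 1.051 > 1 and Σzᵢ/Kᵢ = 1.413 > 1, so g(0) = 0.051 > 0 and g(1) = -0.413 < 0.
Newton iteration, ψ⁰ = 0.5:
  ψ = 0.500: g = -0.1119, g' = -0.343 → ψ = 0.174
  ψ = 0.174: g = -0.0086, g' = -0.319 → ψ = 0.147
Converged at ψ = 0.147.
Compositions from xᵢ = zᵢ/(1+ψ(Kᵢ−1)), yᵢ = Kᵢxᵢ:
  1: x = 0.144, y = 0.329
  2: x = 0.639, y = 0.608
  3: x = 0.218, y = 0.063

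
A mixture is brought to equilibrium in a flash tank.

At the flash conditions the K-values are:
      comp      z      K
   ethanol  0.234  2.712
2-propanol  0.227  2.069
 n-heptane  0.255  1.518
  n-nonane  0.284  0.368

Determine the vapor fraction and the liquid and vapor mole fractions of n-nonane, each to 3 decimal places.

ψ = 0.842, x_n-nonane = 0.607, y_n-nonane = 0.223

Rachford–Rice: g(ψ) = Σ zᵢ(Kᵢ−1)/(1+ψ(Kᵢ−1)) = 0.
Check two-phase: ΣzᵢKᵢ = 1.596 > 1 and Σzᵢ/Kᵢ = 1.136 > 1, so g(0) = 0.596 > 0 and g(1) = -0.136 < 0.
Newton–Raphson from ψ = 0.5:
  ψ = 0.500: g = 0.2165, g' = -0.595 → ψ = 0.864
  ψ = 0.864: g = -0.0163, g' = -0.765 → ψ = 0.843
  ψ = 0.843: g = -0.0003, g' = -0.739 → ψ = 0.842
Converged at ψ = 0.842.
Compositions from xᵢ = zᵢ/(1+ψ(Kᵢ−1)), yᵢ = Kᵢxᵢ:
  ethanol: x = 0.096, y = 0.260
  2-propanol: x = 0.119, y = 0.247
  n-heptane: x = 0.178, y = 0.270
  n-nonane: x = 0.607, y = 0.223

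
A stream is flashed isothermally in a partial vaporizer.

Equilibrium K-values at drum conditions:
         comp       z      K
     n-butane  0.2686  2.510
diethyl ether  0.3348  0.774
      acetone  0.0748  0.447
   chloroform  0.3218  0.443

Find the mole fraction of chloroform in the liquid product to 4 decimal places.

Material balance + equilibrium reduce to Σ zᵢ(Kᵢ−1)/(1+β(Kᵢ−1)) = 0.
g(0) = ΣzᵢKᵢ − 1 = 0.1093 and g(1) = 1 − Σzᵢ/Kᵢ = -0.4333, so a root lies in (0, 1).
Iterate (Newton) starting at β = 0.64:
  β = 0.6400: g = -0.22476, g' = -0.4776 → β = 0.1694
  β = 0.1694: g = 0.00071, g' = -0.5564 → β = 0.1707
Converged at β = 0.1707.
Compositions from xᵢ = zᵢ/(1+β(Kᵢ−1)), yᵢ = Kᵢxᵢ:
  n-butane: x = 0.2135, y = 0.5360
  diethyl ether: x = 0.3482, y = 0.2695
  acetone: x = 0.0826, y = 0.0369
  chloroform: x = 0.3556, y = 0.1575

x_chloroform = 0.3556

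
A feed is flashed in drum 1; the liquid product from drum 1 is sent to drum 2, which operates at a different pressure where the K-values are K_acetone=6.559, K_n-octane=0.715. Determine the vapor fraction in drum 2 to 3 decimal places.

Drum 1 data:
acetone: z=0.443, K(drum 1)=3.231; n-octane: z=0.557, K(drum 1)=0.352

Drum 1:
Iterate (Newton) starting at ψ₁ = 0.5:
  ψ₁ = 0.500: g = -0.0667, g' = -1.005 → ψ₁ = 0.434
Converged at ψ₁ = 0.434.
Drum-1 compositions:
  acetone: x = 0.225, y = 0.727
  n-octane: x = 0.775, y = 0.273
Drum-2 feed = drum-1 liquid: z₂ = (0.2251, 0.7749).
Drum 2:
Rachford–Rice: g(ψ₂) = Σ zᵢ(Kᵢ−1)/(1+ψ₂(Kᵢ−1)) = 0.
g(0) = ΣzᵢKᵢ − 1 = 1.030 and g(1) = 1 − Σzᵢ/Kᵢ = -0.118, so a root lies in (0, 1).
Binary case is linear: z₁(K₁−1)(1+ψ₂(K₂−1)) + z₂(K₂−1)(1+ψ₂(K₁−1)) = 0
⇒ ψ₂ = [z₁(K₁−1)+z₂(K₂−1)] / [−(K₁−1)(K₂−1)] = 1.0304/1.5843 = 0.650
  acetone: x = 0.049, y = 0.320
  n-octane: x = 0.951, y = 0.680

V/F (drum 2) = 0.650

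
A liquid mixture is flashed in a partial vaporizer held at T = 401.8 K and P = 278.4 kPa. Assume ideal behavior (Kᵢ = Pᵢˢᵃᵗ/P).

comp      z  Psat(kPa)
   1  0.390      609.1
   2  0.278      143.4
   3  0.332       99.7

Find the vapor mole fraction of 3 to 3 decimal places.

y_3 = 0.133

Raoult's law: Kᵢ = Pᵢˢᵃᵗ/P = Pᵢˢᵃᵗ/278.4.
  K_1 = 609.1/278.4 = 2.18786, K_2 = 143.4/278.4 = 0.51509, K_3 = 99.7/278.4 = 0.35812
Rachford–Rice: g(ψ) = Σ zᵢ(Kᵢ−1)/(1+ψ(Kᵢ−1)) = 0.
Check two-phase: ΣzᵢKᵢ = 1.115 > 1 and Σzᵢ/Kᵢ = 1.645 > 1, so g(0) = 0.115 > 0 and g(1) = -0.645 < 0.
Newton iteration, ψ⁰ = 0.5:
  ψ = 0.500: g = -0.2011, g' = -0.627 → ψ = 0.179
  ψ = 0.179: g = -0.0065, g' = -0.627 → ψ = 0.169
Converged at ψ = 0.169.
Compositions from xᵢ = zᵢ/(1+ψ(Kᵢ−1)), yᵢ = Kᵢxᵢ:
  1: x = 0.325, y = 0.711
  2: x = 0.303, y = 0.156
  3: x = 0.372, y = 0.133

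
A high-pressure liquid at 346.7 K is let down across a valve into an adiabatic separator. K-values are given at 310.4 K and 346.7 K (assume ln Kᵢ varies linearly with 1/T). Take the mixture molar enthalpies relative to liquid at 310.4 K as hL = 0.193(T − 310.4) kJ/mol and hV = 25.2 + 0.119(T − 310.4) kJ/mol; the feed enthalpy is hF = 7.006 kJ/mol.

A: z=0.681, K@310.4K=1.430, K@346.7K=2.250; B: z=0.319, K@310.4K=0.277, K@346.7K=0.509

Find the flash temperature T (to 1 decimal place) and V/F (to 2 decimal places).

Adiabatic flash: solve Rachford–Rice at each trial T, then check hF = ψ·hV(T) + (1−ψ)·hL(T).
  T = 310.4 K: K = (1.430, 0.277), RR gives ψ = 0.200, H_out = 5.041 kJ/mol
  T = 346.7 K: K = (2.250, 0.509), RR gives ψ = 1.000, H_out = 29.520 kJ/mol
  T = 328.5 K: K = (1.815, 0.382), RR gives ψ = 0.710, H_out = 20.430 kJ/mol
  T = 319.4 K: K = (1.616, 0.326), RR gives ψ = 0.493, H_out = 13.821 kJ/mol
  T = 314.9 K: K = (1.521, 0.301), RR gives ψ = 0.362, H_out = 9.876 kJ/mol
  T = 312.6 K: K = (1.474, 0.289), RR gives ψ = 0.285, H_out = 7.549 kJ/mol
Linear interpolation between T = 310.4 (H_out = 5.041) and T = 312.6 (H_out = 7.549) on hF = 7.006 gives T ≈ 312.1 K, at which ψ = 0.27.

T = 312.1 K, V/F = 0.27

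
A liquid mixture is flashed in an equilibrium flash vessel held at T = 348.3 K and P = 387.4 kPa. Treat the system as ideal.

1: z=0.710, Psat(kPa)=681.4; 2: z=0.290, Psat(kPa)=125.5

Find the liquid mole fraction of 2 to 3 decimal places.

Raoult's law: Kᵢ = Pᵢˢᵃᵗ/P = Pᵢˢᵃᵗ/387.4.
  K_1 = 681.4/387.4 = 1.75891, K_2 = 125.5/387.4 = 0.32395
Rachford–Rice: g(V/F) = Σ zᵢ(Kᵢ−1)/(1+V/F(Kᵢ−1)) = 0.
Feasibility: ΣzᵢKᵢ = 1.343, Σzᵢ/Kᵢ = 1.299 — both > 1, two phases present.
Binary case is linear: z₁(K₁−1)(1+V/F(K₂−1)) + z₂(K₂−1)(1+V/F(K₁−1)) = 0
⇒ V/F = [z₁(K₁−1)+z₂(K₂−1)] / [−(K₁−1)(K₂−1)] = 0.3428/0.5131 = 0.668
Compositions from xᵢ = zᵢ/(1+V/F(Kᵢ−1)), yᵢ = Kᵢxᵢ:
  1: x = 0.471, y = 0.829
  2: x = 0.529, y = 0.171

x_2 = 0.529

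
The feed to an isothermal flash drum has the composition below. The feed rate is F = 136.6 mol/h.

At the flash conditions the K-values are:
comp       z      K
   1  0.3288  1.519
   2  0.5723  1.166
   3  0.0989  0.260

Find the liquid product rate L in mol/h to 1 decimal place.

L = 19.2 mol/h

Newton iteration, V/F⁰ = 0.5:
  V/F = 0.5000: g = 0.10704, g' = -0.2057 → V/F = 1.0000
  V/F = 1.0000: g = -0.08767, g' = -0.8511 → V/F = 0.8970
  V/F = 0.8970: g = -0.01854, g' = -0.5323 → V/F = 0.8622
  V/F = 0.8622: g = -0.00117, g' = -0.4676 → V/F = 0.8597
  V/F = 0.8597: g = -0.00001, g' = -0.4635 → V/F = 0.8596
Converged at V/F = 0.8596.
Then V = V/F·F = 0.8596·136.6 = 117.4 mol/h and L = F − V = 19.2 mol/h.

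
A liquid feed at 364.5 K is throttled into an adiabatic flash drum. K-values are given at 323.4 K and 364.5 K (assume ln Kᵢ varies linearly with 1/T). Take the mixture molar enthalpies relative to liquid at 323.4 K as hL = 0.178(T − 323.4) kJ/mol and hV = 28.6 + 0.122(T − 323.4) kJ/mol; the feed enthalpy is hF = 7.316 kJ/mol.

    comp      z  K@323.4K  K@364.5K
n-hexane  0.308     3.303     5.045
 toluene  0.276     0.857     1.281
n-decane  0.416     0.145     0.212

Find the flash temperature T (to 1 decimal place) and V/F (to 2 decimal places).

Adiabatic flash: solve Rachford–Rice at each trial T, then check hF = ψ·hV(T) + (1−ψ)·hL(T).
  T = 323.4 K: K = (3.303, 0.857, 0.145), RR gives ψ = 0.213, H_out = 6.099 kJ/mol
  T = 364.5 K: K = (5.045, 1.281, 0.212), RR gives ψ = 0.452, H_out = 19.206 kJ/mol
  T = 343.9 K: K = (4.132, 1.060, 0.177), RR gives ψ = 0.347, H_out = 13.162 kJ/mol
  T = 333.6 K: K = (3.705, 0.956, 0.161), RR gives ψ = 0.284, H_out = 9.785 kJ/mol
  T = 328.5 K: K = (3.501, 0.906, 0.153), RR gives ψ = 0.250, H_out = 7.992 kJ/mol
  T = 325.9 K: K = (3.400, 0.881, 0.149), RR gives ψ = 0.232, H_out = 7.040 kJ/mol
  T = 327.2 K: K = (3.450, 0.893, 0.151), RR gives ψ = 0.241, H_out = 7.519 kJ/mol
Linear interpolation between T = 325.9 (H_out = 7.040) and T = 327.2 (H_out = 7.519) on hF = 7.316 gives T ≈ 326.6 K, at which ψ = 0.24.

T = 326.6 K, V/F = 0.24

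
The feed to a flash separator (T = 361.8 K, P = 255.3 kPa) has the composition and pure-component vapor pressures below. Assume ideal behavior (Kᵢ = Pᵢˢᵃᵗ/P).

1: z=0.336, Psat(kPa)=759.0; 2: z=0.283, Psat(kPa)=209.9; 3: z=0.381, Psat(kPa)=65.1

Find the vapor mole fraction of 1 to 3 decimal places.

y_1 = 0.630

Raoult's law: Kᵢ = Pᵢˢᵃᵗ/P = Pᵢˢᵃᵗ/255.3.
  K_1 = 759.0/255.3 = 2.97297, K_2 = 209.9/255.3 = 0.82217, K_3 = 65.1/255.3 = 0.25499
Iterate (Newton) starting at ψ = 0.61:
  ψ = 0.610: g = -0.2759, g' = -0.991 → ψ = 0.332
  ψ = 0.332: g = -0.0297, g' = -0.861 → ψ = 0.297
Converged at ψ = 0.297.
Compositions from xᵢ = zᵢ/(1+ψ(Kᵢ−1)), yᵢ = Kᵢxᵢ:
  1: x = 0.212, y = 0.630
  2: x = 0.299, y = 0.246
  3: x = 0.489, y = 0.125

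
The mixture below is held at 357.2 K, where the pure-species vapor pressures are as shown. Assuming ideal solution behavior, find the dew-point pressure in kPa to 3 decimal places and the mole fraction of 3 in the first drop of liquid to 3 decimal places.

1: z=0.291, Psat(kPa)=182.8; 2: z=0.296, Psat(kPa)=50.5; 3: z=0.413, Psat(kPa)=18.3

At the dew point ψ → 1, so Σzᵢ/Kᵢ = 1 with Kᵢ = Pᵢˢᵃᵗ/P ⇒ 1/P = Σzᵢ/Pᵢˢᵃᵗ.
1/P = 0.291/182.8 + 0.296/50.5 + 0.413/18.3 = 0.030022 ⇒ P = 33.309 kPa
xᵢ = zᵢP/Pᵢˢᵃᵗ ⇒ x_3 = 0.413·33.309/18.3 = 0.752

Pdew = 33.309 kPa, x_3 = 0.752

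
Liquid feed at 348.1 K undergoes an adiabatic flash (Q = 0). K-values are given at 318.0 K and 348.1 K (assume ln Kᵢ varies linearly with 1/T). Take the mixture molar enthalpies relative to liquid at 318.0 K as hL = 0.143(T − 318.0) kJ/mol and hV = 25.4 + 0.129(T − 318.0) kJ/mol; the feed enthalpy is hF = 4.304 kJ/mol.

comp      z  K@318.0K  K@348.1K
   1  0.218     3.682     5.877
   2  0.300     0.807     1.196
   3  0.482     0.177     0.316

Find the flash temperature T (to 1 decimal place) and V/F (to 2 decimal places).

T = 323.9 K, V/F = 0.14

Adiabatic flash: solve Rachford–Rice at each trial T, then check hF = ψ·hV(T) + (1−ψ)·hL(T).
  T = 318.0 K: K = (3.682, 0.807, 0.177), RR gives ψ = 0.079, H_out = 1.996 kJ/mol
  T = 348.1 K: K = (5.877, 1.196, 0.316), RR gives ψ = 0.363, H_out = 13.373 kJ/mol
  T = 333.1 K: K = (4.705, 0.992, 0.240), RR gives ψ = 0.222, H_out = 7.750 kJ/mol
  T = 325.6 K: K = (4.177, 0.897, 0.207), RR gives ψ = 0.153, H_out = 4.953 kJ/mol
  T = 321.8 K: K = (3.925, 0.852, 0.192), RR gives ψ = 0.117, H_out = 3.498 kJ/mol
  T = 323.7 K: K = (4.050, 0.874, 0.199), RR gives ψ = 0.135, H_out = 4.230 kJ/mol
Linear interpolation between T = 323.7 (H_out = 4.230) and T = 325.6 (H_out = 4.953) on hF = 4.304 gives T ≈ 323.9 K, at which ψ = 0.14.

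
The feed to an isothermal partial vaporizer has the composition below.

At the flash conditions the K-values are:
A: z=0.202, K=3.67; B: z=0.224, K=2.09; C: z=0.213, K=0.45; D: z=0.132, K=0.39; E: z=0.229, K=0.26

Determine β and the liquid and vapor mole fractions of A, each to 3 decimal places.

Rachford–Rice: g(β) = Σ zᵢ(Kᵢ−1)/(1+β(Kᵢ−1)) = 0.
Check two-phase: ΣzᵢKᵢ = 1.416 > 1 and Σzᵢ/Kᵢ = 1.855 > 1, so g(0) = 0.416 > 0 and g(1) = -0.855 < 0.
Newton–Raphson from β = 0.59:
  β = 0.590: g = -0.2420, g' = -0.972 → β = 0.341
  β = 0.341: g = -0.0122, g' = -0.936 → β = 0.328
Converged at β = 0.328.
Compositions from xᵢ = zᵢ/(1+β(Kᵢ−1)), yᵢ = Kᵢxᵢ:
  A: x = 0.108, y = 0.395
  B: x = 0.165, y = 0.345
  C: x = 0.260, y = 0.117
  D: x = 0.165, y = 0.064
  E: x = 0.302, y = 0.079

β = 0.328, x_A = 0.108, y_A = 0.395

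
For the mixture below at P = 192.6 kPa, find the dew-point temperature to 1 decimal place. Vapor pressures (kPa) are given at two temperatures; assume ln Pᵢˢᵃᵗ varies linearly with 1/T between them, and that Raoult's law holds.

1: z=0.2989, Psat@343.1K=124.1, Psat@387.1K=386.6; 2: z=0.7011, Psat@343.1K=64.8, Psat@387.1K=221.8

T = 376.1 K

Dew-point temperature: Σzᵢ·P/Pᵢˢᵃᵗ(T) = 1. Interpolate ln Pᵢˢᵃᵗ = aᵢ + bᵢ/T.
  T = 343.1 K: ΣzᵢP/Pᵢˢᵃᵗ = 2.5477
  T = 387.1 K: ΣzᵢP/Pᵢˢᵃᵗ = 0.7577
  T = 365.1 K: ΣzᵢP/Pᵢˢᵃᵗ = 1.3393
  T = 376.1 K: ΣzᵢP/Pᵢˢᵃᵗ = 0.9990
  T = 370.6 K: ΣzᵢP/Pᵢˢᵃᵗ = 1.1542
  T = 373.4 K: ΣzᵢP/Pᵢˢᵃᵗ = 1.0718
Interpolating between 373.4 K and 376.1 K gives T ≈ 376.1 K.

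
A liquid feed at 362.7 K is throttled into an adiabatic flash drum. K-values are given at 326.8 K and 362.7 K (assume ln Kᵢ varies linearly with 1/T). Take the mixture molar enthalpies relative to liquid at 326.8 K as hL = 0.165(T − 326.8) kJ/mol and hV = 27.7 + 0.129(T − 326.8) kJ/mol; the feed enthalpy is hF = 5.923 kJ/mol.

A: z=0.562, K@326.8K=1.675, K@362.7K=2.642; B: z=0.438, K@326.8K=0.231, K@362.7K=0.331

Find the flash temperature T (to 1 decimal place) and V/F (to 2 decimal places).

T = 331.5 K, V/F = 0.19

Adiabatic flash: solve Rachford–Rice at each trial T, then check hF = ψ·hV(T) + (1−ψ)·hL(T).
  T = 326.8 K: K = (1.675, 0.231), RR gives ψ = 0.082, H_out = 2.269 kJ/mol
  T = 362.7 K: K = (2.642, 0.331), RR gives ψ = 0.573, H_out = 21.063 kJ/mol
  T = 344.8 K: K = (2.130, 0.279), RR gives ψ = 0.392, H_out = 13.579 kJ/mol
  T = 335.8 K: K = (1.895, 0.255), RR gives ψ = 0.265, H_out = 8.729 kJ/mol
  T = 331.3 K: K = (1.783, 0.243), RR gives ψ = 0.183, H_out = 5.776 kJ/mol
  T = 333.6 K: K = (1.840, 0.249), RR gives ψ = 0.227, H_out = 7.342 kJ/mol
Linear interpolation between T = 331.3 (H_out = 5.776) and T = 333.6 (H_out = 7.342) on hF = 5.923 gives T ≈ 331.5 K, at which ψ = 0.19.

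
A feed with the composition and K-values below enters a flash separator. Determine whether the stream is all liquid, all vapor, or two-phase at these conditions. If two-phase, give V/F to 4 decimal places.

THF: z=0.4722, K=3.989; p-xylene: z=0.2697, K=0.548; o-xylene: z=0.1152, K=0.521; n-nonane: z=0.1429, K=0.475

ΣzᵢKᵢ = 2.1593; Σzᵢ/Kᵢ = 1.1325.
Both exceed 1, so a two-phase solution exists.
Newton–Raphson from ψ = 0.5:
  ψ = 0.5000: g = 0.23402, g' = -0.8881 → ψ = 0.7635
  ψ = 0.7635: g = 0.03166, g' = -0.6955 → ψ = 0.8090
  ψ = 0.8090: g = 0.00021, g' = -0.6875 → ψ = 0.8093
Converged at ψ = 0.8093.

two-phase, V/F = 0.8093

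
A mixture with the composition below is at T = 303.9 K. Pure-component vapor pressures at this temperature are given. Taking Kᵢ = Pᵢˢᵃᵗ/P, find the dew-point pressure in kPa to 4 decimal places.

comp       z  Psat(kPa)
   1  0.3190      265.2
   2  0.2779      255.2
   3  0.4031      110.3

At the dew point ψ → 1, so Σzᵢ/Kᵢ = 1 with Kᵢ = Pᵢˢᵃᵗ/P ⇒ 1/P = Σzᵢ/Pᵢˢᵃᵗ.
1/P = 0.3190/265.2 + 0.2779/255.2 + 0.4031/110.3 = 0.0059464 ⇒ P = 168.1691 kPa

Pdew = 168.1691 kPa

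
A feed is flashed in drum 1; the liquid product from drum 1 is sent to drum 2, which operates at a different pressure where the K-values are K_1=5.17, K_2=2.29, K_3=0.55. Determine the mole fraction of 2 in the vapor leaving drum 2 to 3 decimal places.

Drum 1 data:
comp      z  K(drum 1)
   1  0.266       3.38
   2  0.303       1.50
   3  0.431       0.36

Drum 1:
Newton iteration, ψ₁⁰ = 0.62:
  ψ₁ = 0.620: g = -0.0859, g' = -0.775 → ψ₁ = 0.509
  ψ₁ = 0.509: g = -0.0022, g' = -0.745 → ψ₁ = 0.506
Converged at ψ₁ = 0.506.
Drum-1 compositions:
  1: x = 0.121, y = 0.408
  2: x = 0.242, y = 0.363
  3: x = 0.638, y = 0.230
Drum-2 feed = drum-1 liquid: z₂ = (0.1206, 0.2418, 0.6376).
Drum 2:
Material balance + equilibrium reduce to Σ zᵢ(Kᵢ−1)/(1+ψ₂(Kᵢ−1)) = 0.
Feasibility: ΣzᵢKᵢ = 1.528, Σzᵢ/Kᵢ = 1.288 — both > 1, two phases present.
Newton–Raphson from ψ₂ = 0.5:
  ψ₂ = 0.500: g = -0.0175, g' = -0.584 → ψ₂ = 0.470
Converged at ψ₂ = 0.470.
  1: x = 0.041, y = 0.211
  2: x = 0.150, y = 0.345
  3: x = 0.809, y = 0.445

y_2 (drum 2) = 0.345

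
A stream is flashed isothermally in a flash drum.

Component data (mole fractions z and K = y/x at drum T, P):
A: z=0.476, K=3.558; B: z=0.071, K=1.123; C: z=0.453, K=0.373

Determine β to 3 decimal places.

β = 0.635

Let β = V/F and solve Σ zᵢ(Kᵢ−1)/(1+β(Kᵢ−1)) = 0.
Feasibility: ΣzᵢKᵢ = 1.942, Σzᵢ/Kᵢ = 1.411 — both > 1, two phases present.
Iterate (Newton) starting at β = 0.35:
  β = 0.350: g = 0.2869, g' = -1.160 → β = 0.597
  β = 0.597: g = 0.0357, g' = -0.944 → β = 0.635
Converged at β = 0.635.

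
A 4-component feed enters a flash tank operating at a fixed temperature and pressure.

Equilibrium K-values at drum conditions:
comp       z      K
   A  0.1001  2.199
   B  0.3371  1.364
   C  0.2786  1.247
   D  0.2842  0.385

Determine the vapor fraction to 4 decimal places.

Rachford–Rice: g(ψ) = Σ zᵢ(Kᵢ−1)/(1+ψ(Kᵢ−1)) = 0.
g(0) = ΣzᵢKᵢ − 1 = 0.1368 and g(1) = 1 − Σzᵢ/Kᵢ = -0.2543, so a root lies in (0, 1).
Newton iteration, ψ⁰ = 0.49:
  ψ = 0.4900: g = -0.00905, g' = -0.3230 → ψ = 0.4620
  ψ = 0.4620: g = -0.00010, g' = -0.3158 → ψ = 0.4616
Converged at ψ = 0.4616.

ψ = 0.4616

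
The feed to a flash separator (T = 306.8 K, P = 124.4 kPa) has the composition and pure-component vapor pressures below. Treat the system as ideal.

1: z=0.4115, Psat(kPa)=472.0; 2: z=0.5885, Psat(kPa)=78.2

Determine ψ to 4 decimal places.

ψ = 0.8974

Raoult's law: Kᵢ = Pᵢˢᵃᵗ/P = Pᵢˢᵃᵗ/124.4.
  K_1 = 472.0/124.4 = 3.794212, K_2 = 78.2/124.4 = 0.628617
Binary case is linear: z₁(K₁−1)(1+ψ(K₂−1)) + z₂(K₂−1)(1+ψ(K₁−1)) = 0
⇒ ψ = [z₁(K₁−1)+z₂(K₂−1)] / [−(K₁−1)(K₂−1)] = 0.93126/1.03772 = 0.8974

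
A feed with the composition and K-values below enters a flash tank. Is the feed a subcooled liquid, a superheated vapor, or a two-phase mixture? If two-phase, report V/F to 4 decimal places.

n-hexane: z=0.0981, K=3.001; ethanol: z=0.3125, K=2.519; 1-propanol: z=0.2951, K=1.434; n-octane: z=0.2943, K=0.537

superheated vapor

ΣzᵢKᵢ = 1.6628; Σzᵢ/Kᵢ = 0.9106.
Since Σzᵢ/Kᵢ < 1 the mixture is above its dew point — single vapor phase.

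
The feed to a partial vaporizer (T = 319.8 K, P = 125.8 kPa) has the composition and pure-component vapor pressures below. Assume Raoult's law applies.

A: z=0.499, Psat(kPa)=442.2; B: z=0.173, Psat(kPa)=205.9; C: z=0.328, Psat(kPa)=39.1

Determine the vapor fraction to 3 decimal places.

Raoult's law: Kᵢ = Pᵢˢᵃᵗ/P = Pᵢˢᵃᵗ/125.8.
  K_A = 442.2/125.8 = 3.51510, K_B = 205.9/125.8 = 1.63672, K_C = 39.1/125.8 = 0.31081
Rachford–Rice: g(ψ) = Σ zᵢ(Kᵢ−1)/(1+ψ(Kᵢ−1)) = 0.
Feasibility: ΣzᵢKᵢ = 2.139, Σzᵢ/Kᵢ = 1.303 — both > 1, two phases present.
Iterate (Newton) starting at ψ = 0.5:
  ψ = 0.500: g = 0.2946, g' = -1.022 → ψ = 0.788
Converged at ψ = 0.788.

ψ = 0.788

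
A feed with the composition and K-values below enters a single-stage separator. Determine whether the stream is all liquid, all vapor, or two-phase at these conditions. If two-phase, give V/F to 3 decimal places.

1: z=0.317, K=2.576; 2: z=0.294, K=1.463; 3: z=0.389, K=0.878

ΣzᵢKᵢ = 1.588; Σzᵢ/Kᵢ = 0.767.
Since Σzᵢ/Kᵢ < 1 the mixture is above its dew point — single vapor phase.

all vapor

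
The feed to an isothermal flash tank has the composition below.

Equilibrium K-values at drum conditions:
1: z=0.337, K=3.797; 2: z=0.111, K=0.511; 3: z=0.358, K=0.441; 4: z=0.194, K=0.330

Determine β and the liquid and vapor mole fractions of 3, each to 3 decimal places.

Newton–Raphson from β = 0.5:
  β = 0.500: g = -0.1521, g' = -0.917 → β = 0.334
  β = 0.334: g = 0.0087, g' = -1.056 → β = 0.342
  β = 0.342: g = 0.0001, g' = -1.044 → β = 0.343
Converged at β = 0.343.
Compositions from xᵢ = zᵢ/(1+β(Kᵢ−1)), yᵢ = Kᵢxᵢ:
  1: x = 0.172, y = 0.654
  2: x = 0.133, y = 0.068
  3: x = 0.443, y = 0.195
  4: x = 0.252, y = 0.083

β = 0.343, x_3 = 0.443, y_3 = 0.195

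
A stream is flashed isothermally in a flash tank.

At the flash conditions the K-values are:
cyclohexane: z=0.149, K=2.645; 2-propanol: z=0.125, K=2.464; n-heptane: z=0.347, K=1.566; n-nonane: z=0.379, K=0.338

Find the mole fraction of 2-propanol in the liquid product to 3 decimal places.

x_2-propanol = 0.071

Newton–Raphson from β = 0.5:
  β = 0.500: g = 0.0182, g' = -0.649 → β = 0.528
Converged at β = 0.528.
Compositions from xᵢ = zᵢ/(1+β(Kᵢ−1)), yᵢ = Kᵢxᵢ:
  cyclohexane: x = 0.080, y = 0.211
  2-propanol: x = 0.071, y = 0.174
  n-heptane: x = 0.267, y = 0.418
  n-nonane: x = 0.583, y = 0.197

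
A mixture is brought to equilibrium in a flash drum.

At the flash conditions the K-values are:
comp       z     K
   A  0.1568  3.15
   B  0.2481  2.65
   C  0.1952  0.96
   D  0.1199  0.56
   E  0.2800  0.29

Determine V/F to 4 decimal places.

Material balance + equilibrium reduce to Σ zᵢ(Kᵢ−1)/(1+V/F(Kᵢ−1)) = 0.
g(0) = ΣzᵢKᵢ − 1 = 0.4871 and g(1) = 1 − Σzᵢ/Kᵢ = -0.5264, so a root lies in (0, 1).
Newton–Raphson from V/F = 0.5:
  V/F = 0.5000: g = 0.00296, g' = -0.7489 → V/F = 0.5039
Converged at V/F = 0.5039.

V/F = 0.5039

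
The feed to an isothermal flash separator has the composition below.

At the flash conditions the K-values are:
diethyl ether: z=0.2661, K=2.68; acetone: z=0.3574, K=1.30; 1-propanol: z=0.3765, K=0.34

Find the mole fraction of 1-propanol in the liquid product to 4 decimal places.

Let ψ = V/F and solve Σ zᵢ(Kᵢ−1)/(1+ψ(Kᵢ−1)) = 0.
Check two-phase: ΣzᵢKᵢ = 1.3058 > 1 and Σzᵢ/Kᵢ = 1.4816 > 1, so g(0) = 0.3058 > 0 and g(1) = -0.4816 < 0.
Newton–Raphson from ψ = 0.34:
  ψ = 0.3400: g = 0.06144, g' = -0.6033 → ψ = 0.4418
  ψ = 0.4418: g = 0.00048, g' = -0.5993 → ψ = 0.4426
Converged at ψ = 0.4426.
Compositions from xᵢ = zᵢ/(1+ψ(Kᵢ−1)), yᵢ = Kᵢxᵢ:
  diethyl ether: x = 0.1526, y = 0.4090
  acetone: x = 0.3155, y = 0.4102
  1-propanol: x = 0.5319, y = 0.1808

x_1-propanol = 0.5319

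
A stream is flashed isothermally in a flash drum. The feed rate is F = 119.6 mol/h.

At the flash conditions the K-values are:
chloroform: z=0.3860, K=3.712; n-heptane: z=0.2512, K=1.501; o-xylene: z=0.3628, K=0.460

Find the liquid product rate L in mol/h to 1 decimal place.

Material balance + equilibrium reduce to Σ zᵢ(Kᵢ−1)/(1+ψ(Kᵢ−1)) = 0.
g(0) = ΣzᵢKᵢ − 1 = 0.9768 and g(1) = 1 − Σzᵢ/Kᵢ = -0.0600, so a root lies in (0, 1).
Iterate (Newton) starting at ψ = 0.5:
  ψ = 0.5000: g = 0.27659, g' = -0.7503 → ψ = 0.8686
  ψ = 0.8686: g = 0.03065, g' = -0.6580 → ψ = 0.9152
  ψ = 0.9152: g = -0.00042, g' = -0.6773 → ψ = 0.9146
Converged at ψ = 0.9146.
Then V = ψ·F = 0.9146·119.6 = 109.4 mol/h and L = F − V = 10.2 mol/h.

L = 10.2 mol/h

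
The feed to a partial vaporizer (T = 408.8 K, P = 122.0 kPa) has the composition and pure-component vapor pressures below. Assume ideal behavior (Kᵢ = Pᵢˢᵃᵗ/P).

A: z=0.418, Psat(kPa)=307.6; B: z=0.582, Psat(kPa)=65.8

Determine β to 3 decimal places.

β = 0.525

Raoult's law: Kᵢ = Pᵢˢᵃᵗ/P = Pᵢˢᵃᵗ/122.0.
  K_A = 307.6/122.0 = 2.52131, K_B = 65.8/122.0 = 0.53934
Material balance + equilibrium reduce to Σ zᵢ(Kᵢ−1)/(1+β(Kᵢ−1)) = 0.
Feasibility: ΣzᵢKᵢ = 1.368, Σzᵢ/Kᵢ = 1.245 — both > 1, two phases present.
Binary case is linear: z₁(K₁−1)(1+β(K₂−1)) + z₂(K₂−1)(1+β(K₁−1)) = 0
⇒ β = [z₁(K₁−1)+z₂(K₂−1)] / [−(K₁−1)(K₂−1)] = 0.3678/0.7008 = 0.525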